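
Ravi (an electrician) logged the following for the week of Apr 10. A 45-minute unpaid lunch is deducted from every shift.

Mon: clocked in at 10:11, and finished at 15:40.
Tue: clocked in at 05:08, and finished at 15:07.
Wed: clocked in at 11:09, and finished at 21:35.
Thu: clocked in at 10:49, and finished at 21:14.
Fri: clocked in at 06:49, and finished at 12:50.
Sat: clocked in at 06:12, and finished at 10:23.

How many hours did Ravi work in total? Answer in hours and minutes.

42 h 1 min

Mon: 10:11–15:40 = 5 h 29 min; less 45 min break → 4 h 44 min
Tue: 05:08–15:07 = 9 h 59 min; less 45 min break → 9 h 14 min
Wed: 11:09–21:35 = 10 h 26 min; less 45 min break → 9 h 41 min
Thu: 10:49–21:14 = 10 h 25 min; less 45 min break → 9 h 40 min
Fri: 06:49–12:50 = 6 h 1 min; less 45 min break → 5 h 16 min
Sat: 06:12–10:23 = 4 h 11 min; less 45 min break → 3 h 26 min
Total: 4 h 44 min + 9 h 14 min + 9 h 41 min + 9 h 40 min + 5 h 16 min + 3 h 26 min = 42 h 1 min.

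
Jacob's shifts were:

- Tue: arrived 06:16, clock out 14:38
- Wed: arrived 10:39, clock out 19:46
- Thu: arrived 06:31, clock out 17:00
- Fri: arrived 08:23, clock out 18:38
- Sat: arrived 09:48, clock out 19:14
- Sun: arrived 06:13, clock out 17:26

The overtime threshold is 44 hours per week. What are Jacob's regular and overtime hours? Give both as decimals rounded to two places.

Regular 44.00 hours, overtime 14.87 hours

Tue: 06:16–14:38 = 8 h 22 min
Wed: 10:39–19:46 = 9 h 7 min
Thu: 06:31–17:00 = 10 h 29 min
Fri: 08:23–18:38 = 10 h 15 min
Sat: 09:48–19:14 = 9 h 26 min
Sun: 06:13–17:26 = 11 h 13 min
Total worked: 58 h 52 min = 58.87 h.
Threshold 44 h → overtime 14 h 52 min, regular 44 h 0 min.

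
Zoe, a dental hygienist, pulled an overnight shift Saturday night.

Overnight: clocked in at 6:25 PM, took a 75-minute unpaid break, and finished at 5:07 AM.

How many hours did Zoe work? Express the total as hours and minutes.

Overnight: 6:25 PM → midnight = 5 h 35 min; midnight → 5:07 AM = 5 h 7 min; span 10 h 42 min; less 75 min break → 9 h 27 min

9 h 27 min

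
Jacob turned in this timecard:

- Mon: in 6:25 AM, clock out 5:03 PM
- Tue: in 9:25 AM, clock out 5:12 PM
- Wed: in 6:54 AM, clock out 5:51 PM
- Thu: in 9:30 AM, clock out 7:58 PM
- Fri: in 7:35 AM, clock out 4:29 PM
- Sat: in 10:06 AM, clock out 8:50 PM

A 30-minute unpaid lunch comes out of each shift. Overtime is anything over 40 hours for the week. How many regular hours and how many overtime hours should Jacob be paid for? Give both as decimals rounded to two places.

Mon: 6:25 AM–5:03 PM = 10 h 38 min; less 30 min break → 10 h 8 min
Tue: 9:25 AM–5:12 PM = 7 h 47 min; less 30 min break → 7 h 17 min
Wed: 6:54 AM–5:51 PM = 10 h 57 min; less 30 min break → 10 h 27 min
Thu: 9:30 AM–7:58 PM = 10 h 28 min; less 30 min break → 9 h 58 min
Fri: 7:35 AM–4:29 PM = 8 h 54 min; less 30 min break → 8 h 24 min
Sat: 10:06 AM–8:50 PM = 10 h 44 min; less 30 min break → 10 h 14 min
Total worked: 56 h 28 min = 56.47 h.
Threshold 40 h → overtime 16 h 28 min, regular 40 h 0 min.

Regular 40.00 hours, overtime 16.47 hours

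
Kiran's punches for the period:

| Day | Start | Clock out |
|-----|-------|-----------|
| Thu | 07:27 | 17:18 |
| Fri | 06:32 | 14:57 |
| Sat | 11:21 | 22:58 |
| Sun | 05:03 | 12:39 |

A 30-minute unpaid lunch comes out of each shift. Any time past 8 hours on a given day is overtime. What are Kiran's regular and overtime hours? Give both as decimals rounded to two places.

Thu: 07:27–17:18 = 9 h 51 min; less 30 min break → 9 h 21 min
Fri: 06:32–14:57 = 8 h 25 min; less 30 min break → 7 h 55 min
Sat: 11:21–22:58 = 11 h 37 min; less 30 min break → 11 h 7 min
Sun: 05:03–12:39 = 7 h 36 min; less 30 min break → 7 h 6 min
Thu reg 8 h 0 min / OT 1 h 21 min; Fri reg 7 h 55 min / OT 0 h 0 min; Sat reg 8 h 0 min / OT 3 h 7 min; Sun reg 7 h 6 min / OT 0 h 0 min.
Totals: regular 31 h 1 min, overtime 4 h 28 min.

Regular 31.02 hours, overtime 4.47 hours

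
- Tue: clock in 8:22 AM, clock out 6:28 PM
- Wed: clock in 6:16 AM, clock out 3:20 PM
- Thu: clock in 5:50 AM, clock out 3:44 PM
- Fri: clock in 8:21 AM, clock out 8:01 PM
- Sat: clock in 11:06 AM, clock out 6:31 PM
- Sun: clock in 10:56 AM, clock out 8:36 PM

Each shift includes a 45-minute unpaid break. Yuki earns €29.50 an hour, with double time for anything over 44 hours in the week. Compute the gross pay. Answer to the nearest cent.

€1847.68

Tue: 8:22 AM–6:28 PM = 10 h 6 min; less 45 min break → 9 h 21 min
Wed: 6:16 AM–3:20 PM = 9 h 4 min; less 45 min break → 8 h 19 min
Thu: 5:50 AM–3:44 PM = 9 h 54 min; less 45 min break → 9 h 9 min
Fri: 8:21 AM–8:01 PM = 11 h 40 min; less 45 min break → 10 h 55 min
Sat: 11:06 AM–6:31 PM = 7 h 25 min; less 45 min break → 6 h 40 min
Sun: 10:56 AM–8:36 PM = 9 h 40 min; less 45 min break → 8 h 55 min
Total worked: 53 h 19 min = 3199 min.
Regular 44 h 0 min = 2640 min at €29.50/h; overtime 9 h 19 min = 559 min at €59.00/h.
Pay = (2640 × €29.50 + 559 × €59.00) ÷ 60 = €1847.68.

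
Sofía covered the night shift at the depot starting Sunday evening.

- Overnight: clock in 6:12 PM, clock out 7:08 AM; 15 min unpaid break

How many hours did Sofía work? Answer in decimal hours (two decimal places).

12.68 hours

Overnight: 6:12 PM → midnight = 5 h 48 min; midnight → 7:08 AM = 7 h 8 min; span 12 h 56 min; less 15 min break → 12 h 41 min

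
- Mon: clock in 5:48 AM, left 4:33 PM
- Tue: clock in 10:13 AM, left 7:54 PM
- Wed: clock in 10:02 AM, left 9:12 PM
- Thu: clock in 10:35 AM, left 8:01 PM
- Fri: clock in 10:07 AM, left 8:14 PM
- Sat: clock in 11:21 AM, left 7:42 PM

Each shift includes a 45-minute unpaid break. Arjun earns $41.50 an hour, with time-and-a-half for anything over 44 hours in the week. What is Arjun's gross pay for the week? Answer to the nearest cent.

$2510.75

Mon: 5:48 AM–4:33 PM = 10 h 45 min; less 45 min break → 10 h 0 min
Tue: 10:13 AM–7:54 PM = 9 h 41 min; less 45 min break → 8 h 56 min
Wed: 10:02 AM–9:12 PM = 11 h 10 min; less 45 min break → 10 h 25 min
Thu: 10:35 AM–8:01 PM = 9 h 26 min; less 45 min break → 8 h 41 min
Fri: 10:07 AM–8:14 PM = 10 h 7 min; less 45 min break → 9 h 22 min
Sat: 11:21 AM–7:42 PM = 8 h 21 min; less 45 min break → 7 h 36 min
Total worked: 55 h 0 min = 3300 min.
Regular 44 h 0 min = 2640 min at $41.50/h; overtime 11 h 0 min = 660 min at $62.25/h.
Pay = (2640 × $41.50 + 660 × $62.25) ÷ 60 = $2510.75.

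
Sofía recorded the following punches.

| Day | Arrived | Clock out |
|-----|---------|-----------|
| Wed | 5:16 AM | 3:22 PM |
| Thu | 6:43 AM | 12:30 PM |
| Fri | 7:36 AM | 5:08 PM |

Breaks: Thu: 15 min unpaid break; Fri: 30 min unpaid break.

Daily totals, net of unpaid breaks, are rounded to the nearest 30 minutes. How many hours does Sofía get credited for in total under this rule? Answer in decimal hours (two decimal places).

Wed: 5:16 AM–3:22 PM = 10 h 6 min → rounds to 10 h 0 min
Thu: 6:43 AM–12:30 PM = 5 h 47 min − 15 min = 5 h 32 min → rounds to 5 h 30 min
Fri: 7:36 AM–5:08 PM = 9 h 32 min − 30 min = 9 h 2 min → rounds to 9 h 0 min
Total credited: 24 h 30 min.

24.50 hours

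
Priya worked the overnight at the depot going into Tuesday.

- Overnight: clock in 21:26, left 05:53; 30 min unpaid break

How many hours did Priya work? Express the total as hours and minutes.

Overnight: 21:26 → midnight = 2 h 34 min; midnight → 05:53 = 5 h 53 min; span 8 h 27 min; less 30 min break → 7 h 57 min

7 h 57 min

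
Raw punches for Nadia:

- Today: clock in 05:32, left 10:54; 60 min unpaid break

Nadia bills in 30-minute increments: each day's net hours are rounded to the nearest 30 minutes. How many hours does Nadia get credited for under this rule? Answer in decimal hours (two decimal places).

Today: 05:32–10:54 = 5 h 22 min − 60 min = 4 h 22 min → rounds to 4 h 30 min

4.50 hours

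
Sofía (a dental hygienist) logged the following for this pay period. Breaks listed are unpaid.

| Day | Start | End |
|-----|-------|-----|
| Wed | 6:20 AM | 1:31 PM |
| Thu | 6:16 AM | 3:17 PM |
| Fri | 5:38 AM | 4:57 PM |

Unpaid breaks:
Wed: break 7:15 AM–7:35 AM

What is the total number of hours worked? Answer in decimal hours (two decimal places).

27.18 hours

Wed: 6:20 AM–1:31 PM = 7 h 11 min; less 20 min break → 6 h 51 min
Thu: 6:16 AM–3:17 PM = 9 h 1 min
Fri: 5:38 AM–4:57 PM = 11 h 19 min
Total: 6 h 51 min + 9 h 1 min + 11 h 19 min = 27 h 11 min.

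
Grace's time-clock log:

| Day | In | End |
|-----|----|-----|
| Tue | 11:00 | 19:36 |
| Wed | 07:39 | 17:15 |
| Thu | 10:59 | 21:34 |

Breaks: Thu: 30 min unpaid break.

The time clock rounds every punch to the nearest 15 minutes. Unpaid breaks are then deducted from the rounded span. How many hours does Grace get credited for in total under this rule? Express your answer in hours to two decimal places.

Tue: in 11:00→11:00, out 19:36→19:30; 8 h 30 min
Wed: in 07:39→07:45, out 17:15→17:15; 9 h 30 min
Thu: in 10:59→11:00, out 21:34→21:30; 10 h 30 min − 30 min = 10 h 0 min
Total credited: 28 h 0 min.

28.00 hours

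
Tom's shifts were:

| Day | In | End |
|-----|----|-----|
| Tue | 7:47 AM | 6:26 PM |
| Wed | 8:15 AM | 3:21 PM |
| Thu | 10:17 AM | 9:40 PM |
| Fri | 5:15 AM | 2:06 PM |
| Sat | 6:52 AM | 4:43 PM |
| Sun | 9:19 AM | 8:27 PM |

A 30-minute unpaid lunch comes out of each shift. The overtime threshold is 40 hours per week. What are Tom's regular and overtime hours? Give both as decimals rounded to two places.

Tue: 7:47 AM–6:26 PM = 10 h 39 min; less 30 min break → 10 h 9 min
Wed: 8:15 AM–3:21 PM = 7 h 6 min; less 30 min break → 6 h 36 min
Thu: 10:17 AM–9:40 PM = 11 h 23 min; less 30 min break → 10 h 53 min
Fri: 5:15 AM–2:06 PM = 8 h 51 min; less 30 min break → 8 h 21 min
Sat: 6:52 AM–4:43 PM = 9 h 51 min; less 30 min break → 9 h 21 min
Sun: 9:19 AM–8:27 PM = 11 h 8 min; less 30 min break → 10 h 38 min
Total worked: 55 h 58 min = 55.97 h.
Threshold 40 h → overtime 15 h 58 min, regular 40 h 0 min.

Regular 40.00 hours, overtime 15.97 hours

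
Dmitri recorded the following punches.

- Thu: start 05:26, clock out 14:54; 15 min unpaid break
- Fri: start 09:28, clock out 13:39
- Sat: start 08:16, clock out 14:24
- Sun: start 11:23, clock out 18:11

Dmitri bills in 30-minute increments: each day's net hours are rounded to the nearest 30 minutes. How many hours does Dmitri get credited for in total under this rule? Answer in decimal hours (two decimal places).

Thu: 05:26–14:54 = 9 h 28 min − 15 min = 9 h 13 min → rounds to 9 h 0 min
Fri: 09:28–13:39 = 4 h 11 min → rounds to 4 h 0 min
Sat: 08:16–14:24 = 6 h 8 min → rounds to 6 h 0 min
Sun: 11:23–18:11 = 6 h 48 min → rounds to 7 h 0 min
Total credited: 26 h 0 min.

26.00 hours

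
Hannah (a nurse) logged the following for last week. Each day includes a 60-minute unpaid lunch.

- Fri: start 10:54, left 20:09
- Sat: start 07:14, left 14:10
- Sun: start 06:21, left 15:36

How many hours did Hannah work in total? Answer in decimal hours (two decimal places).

Fri: 10:54–20:09 = 9 h 15 min; less 60 min break → 8 h 15 min
Sat: 07:14–14:10 = 6 h 56 min; less 60 min break → 5 h 56 min
Sun: 06:21–15:36 = 9 h 15 min; less 60 min break → 8 h 15 min
Total: 8 h 15 min + 5 h 56 min + 8 h 15 min = 22 h 26 min.

22.43 hours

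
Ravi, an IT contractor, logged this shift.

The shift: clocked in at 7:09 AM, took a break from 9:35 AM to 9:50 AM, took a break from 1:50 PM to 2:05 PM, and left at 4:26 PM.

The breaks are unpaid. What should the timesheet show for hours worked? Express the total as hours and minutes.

8 h 47 min

The shift: 7:09 AM–4:26 PM = 9 h 17 min; less 30 min break → 8 h 47 min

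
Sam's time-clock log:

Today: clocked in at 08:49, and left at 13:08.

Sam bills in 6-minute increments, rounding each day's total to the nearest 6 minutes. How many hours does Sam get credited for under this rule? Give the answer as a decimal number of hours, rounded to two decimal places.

Today: 08:49–13:08 = 4 h 19 min → rounds to 4 h 18 min

4.30 hours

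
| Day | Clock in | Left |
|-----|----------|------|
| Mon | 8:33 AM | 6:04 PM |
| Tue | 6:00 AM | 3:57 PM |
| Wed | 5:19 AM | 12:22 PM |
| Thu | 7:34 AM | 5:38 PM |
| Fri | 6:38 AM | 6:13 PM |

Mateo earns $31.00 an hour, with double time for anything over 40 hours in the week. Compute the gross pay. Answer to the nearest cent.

$1746.33

Mon: 8:33 AM–6:04 PM = 9 h 31 min
Tue: 6:00 AM–3:57 PM = 9 h 57 min
Wed: 5:19 AM–12:22 PM = 7 h 3 min
Thu: 7:34 AM–5:38 PM = 10 h 4 min
Fri: 6:38 AM–6:13 PM = 11 h 35 min
Total worked: 48 h 10 min = 2890 min.
Regular 40 h 0 min = 2400 min at $31.00/h; overtime 8 h 10 min = 490 min at $62.00/h.
Pay = (2400 × $31.00 + 490 × $62.00) ÷ 60 = $1746.33.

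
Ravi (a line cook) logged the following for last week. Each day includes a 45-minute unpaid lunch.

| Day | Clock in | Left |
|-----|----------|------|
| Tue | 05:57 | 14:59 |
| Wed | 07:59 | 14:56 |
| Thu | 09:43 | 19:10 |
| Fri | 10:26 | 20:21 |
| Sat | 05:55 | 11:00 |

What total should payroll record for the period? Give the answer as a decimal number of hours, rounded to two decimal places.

36.68 hours

Tue: 05:57–14:59 = 9 h 2 min; less 45 min break → 8 h 17 min
Wed: 07:59–14:56 = 6 h 57 min; less 45 min break → 6 h 12 min
Thu: 09:43–19:10 = 9 h 27 min; less 45 min break → 8 h 42 min
Fri: 10:26–20:21 = 9 h 55 min; less 45 min break → 9 h 10 min
Sat: 05:55–11:00 = 5 h 5 min; less 45 min break → 4 h 20 min
Total: 8 h 17 min + 6 h 12 min + 8 h 42 min + 9 h 10 min + 4 h 20 min = 36 h 41 min.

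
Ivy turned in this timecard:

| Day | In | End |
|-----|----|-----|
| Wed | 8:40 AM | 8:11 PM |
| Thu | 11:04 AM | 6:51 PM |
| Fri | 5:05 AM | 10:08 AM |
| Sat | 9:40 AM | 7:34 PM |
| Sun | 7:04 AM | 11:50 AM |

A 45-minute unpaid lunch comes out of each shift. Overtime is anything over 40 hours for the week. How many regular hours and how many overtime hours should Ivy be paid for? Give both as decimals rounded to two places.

Wed: 8:40 AM–8:11 PM = 11 h 31 min; less 45 min break → 10 h 46 min
Thu: 11:04 AM–6:51 PM = 7 h 47 min; less 45 min break → 7 h 2 min
Fri: 5:05 AM–10:08 AM = 5 h 3 min; less 45 min break → 4 h 18 min
Sat: 9:40 AM–7:34 PM = 9 h 54 min; less 45 min break → 9 h 9 min
Sun: 7:04 AM–11:50 AM = 4 h 46 min; less 45 min break → 4 h 1 min
Total worked: 35 h 16 min = 35.27 h.
Threshold 40 h → overtime 0 h 0 min, regular 35 h 16 min.

Regular 35.27 hours, overtime 0.00 hours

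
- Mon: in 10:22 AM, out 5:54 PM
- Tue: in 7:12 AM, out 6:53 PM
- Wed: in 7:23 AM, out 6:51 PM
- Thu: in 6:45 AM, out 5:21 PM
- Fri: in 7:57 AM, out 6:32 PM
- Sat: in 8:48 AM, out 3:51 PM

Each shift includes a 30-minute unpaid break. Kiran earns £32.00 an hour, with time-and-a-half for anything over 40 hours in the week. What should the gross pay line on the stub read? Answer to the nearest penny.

£2044.00

Mon: 10:22 AM–5:54 PM = 7 h 32 min; less 30 min break → 7 h 2 min
Tue: 7:12 AM–6:53 PM = 11 h 41 min; less 30 min break → 11 h 11 min
Wed: 7:23 AM–6:51 PM = 11 h 28 min; less 30 min break → 10 h 58 min
Thu: 6:45 AM–5:21 PM = 10 h 36 min; less 30 min break → 10 h 6 min
Fri: 7:57 AM–6:32 PM = 10 h 35 min; less 30 min break → 10 h 5 min
Sat: 8:48 AM–3:51 PM = 7 h 3 min; less 30 min break → 6 h 33 min
Total worked: 55 h 55 min = 3355 min.
Regular 40 h 0 min = 2400 min at £32.00/h; overtime 15 h 55 min = 955 min at £48.00/h.
Pay = (2400 × £32.00 + 955 × £48.00) ÷ 60 = £2044.00.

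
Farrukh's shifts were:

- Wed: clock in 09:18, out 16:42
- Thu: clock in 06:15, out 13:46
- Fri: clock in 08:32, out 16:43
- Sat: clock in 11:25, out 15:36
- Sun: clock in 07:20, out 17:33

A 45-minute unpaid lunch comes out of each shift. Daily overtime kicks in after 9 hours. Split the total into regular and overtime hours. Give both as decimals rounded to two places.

Wed: 09:18–16:42 = 7 h 24 min; less 45 min break → 6 h 39 min
Thu: 06:15–13:46 = 7 h 31 min; less 45 min break → 6 h 46 min
Fri: 08:32–16:43 = 8 h 11 min; less 45 min break → 7 h 26 min
Sat: 11:25–15:36 = 4 h 11 min; less 45 min break → 3 h 26 min
Sun: 07:20–17:33 = 10 h 13 min; less 45 min break → 9 h 28 min
Wed reg 6 h 39 min / OT 0 h 0 min; Thu reg 6 h 46 min / OT 0 h 0 min; Fri reg 7 h 26 min / OT 0 h 0 min; Sat reg 3 h 26 min / OT 0 h 0 min; Sun reg 9 h 0 min / OT 0 h 28 min.
Totals: regular 33 h 17 min, overtime 0 h 28 min.

Regular 33.28 hours, overtime 0.47 hours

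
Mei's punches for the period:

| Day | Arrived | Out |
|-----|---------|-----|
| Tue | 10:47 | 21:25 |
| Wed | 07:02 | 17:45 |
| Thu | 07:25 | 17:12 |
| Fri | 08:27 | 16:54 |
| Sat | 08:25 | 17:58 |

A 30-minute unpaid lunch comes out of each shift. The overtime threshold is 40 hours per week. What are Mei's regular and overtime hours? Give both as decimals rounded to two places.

Regular 40.00 hours, overtime 6.63 hours

Tue: 10:47–21:25 = 10 h 38 min; less 30 min break → 10 h 8 min
Wed: 07:02–17:45 = 10 h 43 min; less 30 min break → 10 h 13 min
Thu: 07:25–17:12 = 9 h 47 min; less 30 min break → 9 h 17 min
Fri: 08:27–16:54 = 8 h 27 min; less 30 min break → 7 h 57 min
Sat: 08:25–17:58 = 9 h 33 min; less 30 min break → 9 h 3 min
Total worked: 46 h 38 min = 46.63 h.
Threshold 40 h → overtime 6 h 38 min, regular 40 h 0 min.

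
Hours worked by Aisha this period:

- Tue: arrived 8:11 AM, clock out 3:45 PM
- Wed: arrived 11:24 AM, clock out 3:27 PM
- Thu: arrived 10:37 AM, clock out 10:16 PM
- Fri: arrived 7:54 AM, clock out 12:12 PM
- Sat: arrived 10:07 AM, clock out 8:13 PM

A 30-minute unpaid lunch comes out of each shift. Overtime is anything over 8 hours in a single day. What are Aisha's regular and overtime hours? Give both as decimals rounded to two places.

Tue: 8:11 AM–3:45 PM = 7 h 34 min; less 30 min break → 7 h 4 min
Wed: 11:24 AM–3:27 PM = 4 h 3 min; less 30 min break → 3 h 33 min
Thu: 10:37 AM–10:16 PM = 11 h 39 min; less 30 min break → 11 h 9 min
Fri: 7:54 AM–12:12 PM = 4 h 18 min; less 30 min break → 3 h 48 min
Sat: 10:07 AM–8:13 PM = 10 h 6 min; less 30 min break → 9 h 36 min
Tue reg 7 h 4 min / OT 0 h 0 min; Wed reg 3 h 33 min / OT 0 h 0 min; Thu reg 8 h 0 min / OT 3 h 9 min; Fri reg 3 h 48 min / OT 0 h 0 min; Sat reg 8 h 0 min / OT 1 h 36 min.
Totals: regular 30 h 25 min, overtime 4 h 45 min.

Regular 30.42 hours, overtime 4.75 hours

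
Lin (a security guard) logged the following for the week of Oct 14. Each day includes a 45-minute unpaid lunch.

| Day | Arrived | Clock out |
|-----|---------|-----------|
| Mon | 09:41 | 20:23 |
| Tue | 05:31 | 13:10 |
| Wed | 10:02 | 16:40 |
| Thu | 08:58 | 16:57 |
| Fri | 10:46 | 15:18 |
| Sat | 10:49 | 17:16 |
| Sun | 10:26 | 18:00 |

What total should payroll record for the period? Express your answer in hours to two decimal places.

Mon: 09:41–20:23 = 10 h 42 min; less 45 min break → 9 h 57 min
Tue: 05:31–13:10 = 7 h 39 min; less 45 min break → 6 h 54 min
Wed: 10:02–16:40 = 6 h 38 min; less 45 min break → 5 h 53 min
Thu: 08:58–16:57 = 7 h 59 min; less 45 min break → 7 h 14 min
Fri: 10:46–15:18 = 4 h 32 min; less 45 min break → 3 h 47 min
Sat: 10:49–17:16 = 6 h 27 min; less 45 min break → 5 h 42 min
Sun: 10:26–18:00 = 7 h 34 min; less 45 min break → 6 h 49 min
Total: 9 h 57 min + 6 h 54 min + 5 h 53 min + 7 h 14 min + 3 h 47 min + 5 h 42 min + 6 h 49 min = 46 h 16 min.

46.27 hours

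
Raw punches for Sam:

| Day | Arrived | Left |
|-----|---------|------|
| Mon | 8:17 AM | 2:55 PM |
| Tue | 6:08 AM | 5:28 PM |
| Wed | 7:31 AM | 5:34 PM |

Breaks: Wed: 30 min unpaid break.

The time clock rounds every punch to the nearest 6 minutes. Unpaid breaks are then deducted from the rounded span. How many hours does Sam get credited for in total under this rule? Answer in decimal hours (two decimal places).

27.60 hours

Mon: in 8:17 AM→8:18 AM, out 2:55 PM→2:54 PM; 6 h 36 min
Tue: in 6:08 AM→6:06 AM, out 5:28 PM→5:30 PM; 11 h 24 min
Wed: in 7:31 AM→7:30 AM, out 5:34 PM→5:36 PM; 10 h 6 min − 30 min = 9 h 36 min
Total credited: 27 h 36 min.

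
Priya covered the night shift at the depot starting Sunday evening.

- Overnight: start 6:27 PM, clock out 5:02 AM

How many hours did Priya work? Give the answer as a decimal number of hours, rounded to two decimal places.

10.58 hours

Overnight: 6:27 PM → midnight = 5 h 33 min; midnight → 5:02 AM = 5 h 2 min; span 10 h 35 min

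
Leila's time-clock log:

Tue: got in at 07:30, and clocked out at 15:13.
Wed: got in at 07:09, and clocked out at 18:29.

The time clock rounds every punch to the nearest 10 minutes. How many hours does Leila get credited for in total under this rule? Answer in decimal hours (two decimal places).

19.00 hours

Tue: in 07:30→07:30, out 15:13→15:10; 7 h 40 min
Wed: in 07:09→07:10, out 18:29→18:30; 11 h 20 min
Total credited: 19 h 0 min.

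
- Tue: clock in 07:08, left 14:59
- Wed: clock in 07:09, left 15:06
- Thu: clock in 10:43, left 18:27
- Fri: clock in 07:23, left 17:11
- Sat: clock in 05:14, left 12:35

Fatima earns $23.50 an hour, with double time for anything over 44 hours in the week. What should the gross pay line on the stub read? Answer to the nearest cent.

$956.06

Tue: 07:08–14:59 = 7 h 51 min
Wed: 07:09–15:06 = 7 h 57 min
Thu: 10:43–18:27 = 7 h 44 min
Fri: 07:23–17:11 = 9 h 48 min
Sat: 05:14–12:35 = 7 h 21 min
Total worked: 40 h 41 min = 2441 min.
Regular 40 h 41 min = 2441 min at $23.50/h; overtime 0 h 0 min = 0 min at $47.00/h.
Pay = (2441 × $23.50 + 0 × $47.00) ÷ 60 = $956.06.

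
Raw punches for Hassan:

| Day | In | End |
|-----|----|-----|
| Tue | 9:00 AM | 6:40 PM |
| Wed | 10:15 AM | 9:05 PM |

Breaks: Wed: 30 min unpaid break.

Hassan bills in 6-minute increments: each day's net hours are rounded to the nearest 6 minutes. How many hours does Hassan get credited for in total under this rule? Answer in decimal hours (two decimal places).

Tue: 9:00 AM–6:40 PM = 9 h 40 min → rounds to 9 h 42 min
Wed: 10:15 AM–9:05 PM = 10 h 50 min − 30 min = 10 h 20 min → rounds to 10 h 18 min
Total credited: 20 h 0 min.

20.00 hours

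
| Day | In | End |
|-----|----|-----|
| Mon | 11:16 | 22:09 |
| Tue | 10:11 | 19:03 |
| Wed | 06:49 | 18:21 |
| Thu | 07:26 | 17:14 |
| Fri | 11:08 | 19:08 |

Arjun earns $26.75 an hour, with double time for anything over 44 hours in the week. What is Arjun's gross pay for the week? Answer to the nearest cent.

$1448.96

Mon: 11:16–22:09 = 10 h 53 min
Tue: 10:11–19:03 = 8 h 52 min
Wed: 06:49–18:21 = 11 h 32 min
Thu: 07:26–17:14 = 9 h 48 min
Fri: 11:08–19:08 = 8 h 0 min
Total worked: 49 h 5 min = 2945 min.
Regular 44 h 0 min = 2640 min at $26.75/h; overtime 5 h 5 min = 305 min at $53.50/h.
Pay = (2640 × $26.75 + 305 × $53.50) ÷ 60 = $1448.96.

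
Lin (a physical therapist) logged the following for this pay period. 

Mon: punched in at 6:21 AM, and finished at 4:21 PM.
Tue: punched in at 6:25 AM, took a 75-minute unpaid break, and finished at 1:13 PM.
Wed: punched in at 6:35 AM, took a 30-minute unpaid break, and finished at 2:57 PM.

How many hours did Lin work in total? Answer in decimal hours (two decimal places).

23.42 hours

Mon: 6:21 AM–4:21 PM = 10 h 0 min
Tue: 6:25 AM–1:13 PM = 6 h 48 min; less 75 min break → 5 h 33 min
Wed: 6:35 AM–2:57 PM = 8 h 22 min; less 30 min break → 7 h 52 min
Total: 10 h 0 min + 5 h 33 min + 7 h 52 min = 23 h 25 min.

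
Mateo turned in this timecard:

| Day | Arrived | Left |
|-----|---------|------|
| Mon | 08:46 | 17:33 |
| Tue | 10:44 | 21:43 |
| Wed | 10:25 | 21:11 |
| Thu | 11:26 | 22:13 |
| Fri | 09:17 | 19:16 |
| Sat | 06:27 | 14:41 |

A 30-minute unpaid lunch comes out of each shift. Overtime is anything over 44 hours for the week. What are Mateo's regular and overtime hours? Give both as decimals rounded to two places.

Regular 44.00 hours, overtime 12.53 hours

Mon: 08:46–17:33 = 8 h 47 min; less 30 min break → 8 h 17 min
Tue: 10:44–21:43 = 10 h 59 min; less 30 min break → 10 h 29 min
Wed: 10:25–21:11 = 10 h 46 min; less 30 min break → 10 h 16 min
Thu: 11:26–22:13 = 10 h 47 min; less 30 min break → 10 h 17 min
Fri: 09:17–19:16 = 9 h 59 min; less 30 min break → 9 h 29 min
Sat: 06:27–14:41 = 8 h 14 min; less 30 min break → 7 h 44 min
Total worked: 56 h 32 min = 56.53 h.
Threshold 44 h → overtime 12 h 32 min, regular 44 h 0 min.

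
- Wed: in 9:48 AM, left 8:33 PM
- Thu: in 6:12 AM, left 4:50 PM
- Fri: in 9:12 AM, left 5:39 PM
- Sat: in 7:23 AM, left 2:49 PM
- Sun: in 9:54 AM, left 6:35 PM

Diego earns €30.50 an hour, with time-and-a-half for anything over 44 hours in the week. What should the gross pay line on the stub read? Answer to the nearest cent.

€1431.21

Wed: 9:48 AM–8:33 PM = 10 h 45 min
Thu: 6:12 AM–4:50 PM = 10 h 38 min
Fri: 9:12 AM–5:39 PM = 8 h 27 min
Sat: 7:23 AM–2:49 PM = 7 h 26 min
Sun: 9:54 AM–6:35 PM = 8 h 41 min
Total worked: 45 h 57 min = 2757 min.
Regular 44 h 0 min = 2640 min at €30.50/h; overtime 1 h 57 min = 117 min at €45.75/h.
Pay = (2640 × €30.50 + 117 × €45.75) ÷ 60 = €1431.21.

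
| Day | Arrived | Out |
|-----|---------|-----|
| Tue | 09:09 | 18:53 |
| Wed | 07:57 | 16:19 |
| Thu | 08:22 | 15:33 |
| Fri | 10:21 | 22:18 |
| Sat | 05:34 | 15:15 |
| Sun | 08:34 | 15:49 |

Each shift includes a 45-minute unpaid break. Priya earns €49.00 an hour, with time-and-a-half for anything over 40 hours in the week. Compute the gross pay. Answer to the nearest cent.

Tue: 09:09–18:53 = 9 h 44 min; less 45 min break → 8 h 59 min
Wed: 07:57–16:19 = 8 h 22 min; less 45 min break → 7 h 37 min
Thu: 08:22–15:33 = 7 h 11 min; less 45 min break → 6 h 26 min
Fri: 10:21–22:18 = 11 h 57 min; less 45 min break → 11 h 12 min
Sat: 05:34–15:15 = 9 h 41 min; less 45 min break → 8 h 56 min
Sun: 08:34–15:49 = 7 h 15 min; less 45 min break → 6 h 30 min
Total worked: 49 h 40 min = 2980 min.
Regular 40 h 0 min = 2400 min at €49.00/h; overtime 9 h 40 min = 580 min at €73.50/h.
Pay = (2400 × €49.00 + 580 × €73.50) ÷ 60 = €2670.50.

€2670.50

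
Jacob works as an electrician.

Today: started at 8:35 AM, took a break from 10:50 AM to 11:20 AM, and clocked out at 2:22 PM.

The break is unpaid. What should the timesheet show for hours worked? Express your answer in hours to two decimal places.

5.28 hours

Today: 8:35 AM–2:22 PM = 5 h 47 min; less 30 min break → 5 h 17 min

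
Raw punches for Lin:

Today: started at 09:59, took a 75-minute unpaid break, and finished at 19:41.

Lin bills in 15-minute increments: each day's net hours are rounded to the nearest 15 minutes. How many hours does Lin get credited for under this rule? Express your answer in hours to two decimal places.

8.50 hours

Today: 09:59–19:41 = 9 h 42 min − 75 min = 8 h 27 min → rounds to 8 h 30 min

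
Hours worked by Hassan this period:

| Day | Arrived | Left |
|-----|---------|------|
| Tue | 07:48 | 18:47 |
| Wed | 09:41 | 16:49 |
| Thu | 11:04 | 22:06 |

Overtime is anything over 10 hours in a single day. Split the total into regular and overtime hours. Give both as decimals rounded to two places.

Regular 27.13 hours, overtime 2.02 hours

Tue: 07:48–18:47 = 10 h 59 min
Wed: 09:41–16:49 = 7 h 8 min
Thu: 11:04–22:06 = 11 h 2 min
Tue reg 10 h 0 min / OT 0 h 59 min; Wed reg 7 h 8 min / OT 0 h 0 min; Thu reg 10 h 0 min / OT 1 h 2 min.
Totals: regular 27 h 8 min, overtime 2 h 1 min.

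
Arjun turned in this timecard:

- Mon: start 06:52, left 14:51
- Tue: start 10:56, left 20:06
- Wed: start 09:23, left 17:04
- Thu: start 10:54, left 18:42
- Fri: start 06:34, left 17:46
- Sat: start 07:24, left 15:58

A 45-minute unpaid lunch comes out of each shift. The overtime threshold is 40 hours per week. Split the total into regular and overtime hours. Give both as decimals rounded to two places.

Regular 40.00 hours, overtime 7.90 hours

Mon: 06:52–14:51 = 7 h 59 min; less 45 min break → 7 h 14 min
Tue: 10:56–20:06 = 9 h 10 min; less 45 min break → 8 h 25 min
Wed: 09:23–17:04 = 7 h 41 min; less 45 min break → 6 h 56 min
Thu: 10:54–18:42 = 7 h 48 min; less 45 min break → 7 h 3 min
Fri: 06:34–17:46 = 11 h 12 min; less 45 min break → 10 h 27 min
Sat: 07:24–15:58 = 8 h 34 min; less 45 min break → 7 h 49 min
Total worked: 47 h 54 min = 47.90 h.
Threshold 40 h → overtime 7 h 54 min, regular 40 h 0 min.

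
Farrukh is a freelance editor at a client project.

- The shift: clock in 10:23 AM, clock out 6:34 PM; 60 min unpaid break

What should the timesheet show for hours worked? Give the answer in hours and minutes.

7 h 11 min

The shift: 10:23 AM–6:34 PM = 8 h 11 min; less 60 min break → 7 h 11 min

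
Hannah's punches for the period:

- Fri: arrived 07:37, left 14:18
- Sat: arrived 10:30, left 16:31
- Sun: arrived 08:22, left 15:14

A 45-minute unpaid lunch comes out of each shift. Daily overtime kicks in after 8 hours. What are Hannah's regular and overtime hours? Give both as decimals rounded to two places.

Regular 17.32 hours, overtime 0.00 hours

Fri: 07:37–14:18 = 6 h 41 min; less 45 min break → 5 h 56 min
Sat: 10:30–16:31 = 6 h 1 min; less 45 min break → 5 h 16 min
Sun: 08:22–15:14 = 6 h 52 min; less 45 min break → 6 h 7 min
Fri reg 5 h 56 min / OT 0 h 0 min; Sat reg 5 h 16 min / OT 0 h 0 min; Sun reg 6 h 7 min / OT 0 h 0 min.
Totals: regular 17 h 19 min, overtime 0 h 0 min.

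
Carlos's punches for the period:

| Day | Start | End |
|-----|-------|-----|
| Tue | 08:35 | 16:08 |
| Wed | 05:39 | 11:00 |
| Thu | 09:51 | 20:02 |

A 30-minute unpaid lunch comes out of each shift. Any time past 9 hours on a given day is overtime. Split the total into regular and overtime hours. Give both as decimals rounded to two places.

Tue: 08:35–16:08 = 7 h 33 min; less 30 min break → 7 h 3 min
Wed: 05:39–11:00 = 5 h 21 min; less 30 min break → 4 h 51 min
Thu: 09:51–20:02 = 10 h 11 min; less 30 min break → 9 h 41 min
Tue reg 7 h 3 min / OT 0 h 0 min; Wed reg 4 h 51 min / OT 0 h 0 min; Thu reg 9 h 0 min / OT 0 h 41 min.
Totals: regular 20 h 54 min, overtime 0 h 41 min.

Regular 20.90 hours, overtime 0.68 hours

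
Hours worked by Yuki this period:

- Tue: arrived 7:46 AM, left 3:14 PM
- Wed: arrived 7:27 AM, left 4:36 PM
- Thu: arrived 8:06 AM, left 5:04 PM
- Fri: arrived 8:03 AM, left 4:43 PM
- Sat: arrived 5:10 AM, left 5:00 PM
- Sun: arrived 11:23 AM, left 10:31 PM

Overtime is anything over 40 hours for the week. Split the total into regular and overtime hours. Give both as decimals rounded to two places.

Tue: 7:46 AM–3:14 PM = 7 h 28 min
Wed: 7:27 AM–4:36 PM = 9 h 9 min
Thu: 8:06 AM–5:04 PM = 8 h 58 min
Fri: 8:03 AM–4:43 PM = 8 h 40 min
Sat: 5:10 AM–5:00 PM = 11 h 50 min
Sun: 11:23 AM–10:31 PM = 11 h 8 min
Total worked: 57 h 13 min = 57.22 h.
Threshold 40 h → overtime 17 h 13 min, regular 40 h 0 min.

Regular 40.00 hours, overtime 17.22 hours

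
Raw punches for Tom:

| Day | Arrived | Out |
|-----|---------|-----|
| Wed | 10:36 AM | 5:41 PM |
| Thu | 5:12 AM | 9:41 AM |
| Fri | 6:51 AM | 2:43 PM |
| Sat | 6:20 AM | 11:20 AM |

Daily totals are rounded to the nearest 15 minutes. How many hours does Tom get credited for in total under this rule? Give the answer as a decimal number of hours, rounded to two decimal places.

Wed: 10:36 AM–5:41 PM = 7 h 5 min → rounds to 7 h 0 min
Thu: 5:12 AM–9:41 AM = 4 h 29 min → rounds to 4 h 30 min
Fri: 6:51 AM–2:43 PM = 7 h 52 min → rounds to 7 h 45 min
Sat: 6:20 AM–11:20 AM = 5 h 0 min → rounds to 5 h 0 min
Total credited: 24 h 15 min.

24.25 hours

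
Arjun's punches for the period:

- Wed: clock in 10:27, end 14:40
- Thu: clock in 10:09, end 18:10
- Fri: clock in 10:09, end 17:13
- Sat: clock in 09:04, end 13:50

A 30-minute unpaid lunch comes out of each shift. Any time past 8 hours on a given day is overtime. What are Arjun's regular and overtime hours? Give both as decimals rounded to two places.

Wed: 10:27–14:40 = 4 h 13 min; less 30 min break → 3 h 43 min
Thu: 10:09–18:10 = 8 h 1 min; less 30 min break → 7 h 31 min
Fri: 10:09–17:13 = 7 h 4 min; less 30 min break → 6 h 34 min
Sat: 09:04–13:50 = 4 h 46 min; less 30 min break → 4 h 16 min
Wed reg 3 h 43 min / OT 0 h 0 min; Thu reg 7 h 31 min / OT 0 h 0 min; Fri reg 6 h 34 min / OT 0 h 0 min; Sat reg 4 h 16 min / OT 0 h 0 min.
Totals: regular 22 h 4 min, overtime 0 h 0 min.

Regular 22.07 hours, overtime 0.00 hours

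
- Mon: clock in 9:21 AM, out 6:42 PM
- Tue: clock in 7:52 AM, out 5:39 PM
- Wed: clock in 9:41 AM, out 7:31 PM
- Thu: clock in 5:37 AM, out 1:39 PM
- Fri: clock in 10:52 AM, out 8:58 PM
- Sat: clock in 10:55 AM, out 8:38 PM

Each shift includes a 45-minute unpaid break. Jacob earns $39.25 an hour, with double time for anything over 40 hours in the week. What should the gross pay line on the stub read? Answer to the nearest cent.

$2536.86

Mon: 9:21 AM–6:42 PM = 9 h 21 min; less 45 min break → 8 h 36 min
Tue: 7:52 AM–5:39 PM = 9 h 47 min; less 45 min break → 9 h 2 min
Wed: 9:41 AM–7:31 PM = 9 h 50 min; less 45 min break → 9 h 5 min
Thu: 5:37 AM–1:39 PM = 8 h 2 min; less 45 min break → 7 h 17 min
Fri: 10:52 AM–8:58 PM = 10 h 6 min; less 45 min break → 9 h 21 min
Sat: 10:55 AM–8:38 PM = 9 h 43 min; less 45 min break → 8 h 58 min
Total worked: 52 h 19 min = 3139 min.
Regular 40 h 0 min = 2400 min at $39.25/h; overtime 12 h 19 min = 739 min at $78.50/h.
Pay = (2400 × $39.25 + 739 × $78.50) ÷ 60 = $2536.86.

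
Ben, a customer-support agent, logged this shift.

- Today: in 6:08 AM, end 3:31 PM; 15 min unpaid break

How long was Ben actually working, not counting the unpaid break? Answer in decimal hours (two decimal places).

9.13 hours

Today: 6:08 AM–3:31 PM = 9 h 23 min; less 15 min break → 9 h 8 min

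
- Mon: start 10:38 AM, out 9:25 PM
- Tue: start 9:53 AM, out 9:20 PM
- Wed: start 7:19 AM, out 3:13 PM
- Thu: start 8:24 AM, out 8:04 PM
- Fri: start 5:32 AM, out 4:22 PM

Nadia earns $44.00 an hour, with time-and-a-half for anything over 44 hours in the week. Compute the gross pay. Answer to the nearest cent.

$2505.80

Mon: 10:38 AM–9:25 PM = 10 h 47 min
Tue: 9:53 AM–9:20 PM = 11 h 27 min
Wed: 7:19 AM–3:13 PM = 7 h 54 min
Thu: 8:24 AM–8:04 PM = 11 h 40 min
Fri: 5:32 AM–4:22 PM = 10 h 50 min
Total worked: 52 h 38 min = 3158 min.
Regular 44 h 0 min = 2640 min at $44.00/h; overtime 8 h 38 min = 518 min at $66.00/h.
Pay = (2640 × $44.00 + 518 × $66.00) ÷ 60 = $2505.80.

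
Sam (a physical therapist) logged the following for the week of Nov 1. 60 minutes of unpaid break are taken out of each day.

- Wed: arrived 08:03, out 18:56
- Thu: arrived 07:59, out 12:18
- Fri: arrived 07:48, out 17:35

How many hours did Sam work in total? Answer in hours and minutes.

Wed: 08:03–18:56 = 10 h 53 min; less 60 min break → 9 h 53 min
Thu: 07:59–12:18 = 4 h 19 min; less 60 min break → 3 h 19 min
Fri: 07:48–17:35 = 9 h 47 min; less 60 min break → 8 h 47 min
Total: 9 h 53 min + 3 h 19 min + 8 h 47 min = 21 h 59 min.

21 h 59 min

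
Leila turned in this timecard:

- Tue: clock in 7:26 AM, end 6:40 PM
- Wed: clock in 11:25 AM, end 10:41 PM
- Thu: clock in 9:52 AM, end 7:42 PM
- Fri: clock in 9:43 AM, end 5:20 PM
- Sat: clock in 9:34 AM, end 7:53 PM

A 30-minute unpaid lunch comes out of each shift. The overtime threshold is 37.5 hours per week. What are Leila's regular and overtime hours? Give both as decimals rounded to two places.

Tue: 7:26 AM–6:40 PM = 11 h 14 min; less 30 min break → 10 h 44 min
Wed: 11:25 AM–10:41 PM = 11 h 16 min; less 30 min break → 10 h 46 min
Thu: 9:52 AM–7:42 PM = 9 h 50 min; less 30 min break → 9 h 20 min
Fri: 9:43 AM–5:20 PM = 7 h 37 min; less 30 min break → 7 h 7 min
Sat: 9:34 AM–7:53 PM = 10 h 19 min; less 30 min break → 9 h 49 min
Total worked: 47 h 46 min = 47.77 h.
Threshold 37.5 h → overtime 10 h 16 min, regular 37 h 30 min.

Regular 37.50 hours, overtime 10.27 hours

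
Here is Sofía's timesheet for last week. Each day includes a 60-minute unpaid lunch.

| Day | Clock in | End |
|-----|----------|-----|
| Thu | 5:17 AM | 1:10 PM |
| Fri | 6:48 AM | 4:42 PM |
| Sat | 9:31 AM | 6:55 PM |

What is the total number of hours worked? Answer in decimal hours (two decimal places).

24.18 hours

Thu: 5:17 AM–1:10 PM = 7 h 53 min; less 60 min break → 6 h 53 min
Fri: 6:48 AM–4:42 PM = 9 h 54 min; less 60 min break → 8 h 54 min
Sat: 9:31 AM–6:55 PM = 9 h 24 min; less 60 min break → 8 h 24 min
Total: 6 h 53 min + 8 h 54 min + 8 h 24 min = 24 h 11 min.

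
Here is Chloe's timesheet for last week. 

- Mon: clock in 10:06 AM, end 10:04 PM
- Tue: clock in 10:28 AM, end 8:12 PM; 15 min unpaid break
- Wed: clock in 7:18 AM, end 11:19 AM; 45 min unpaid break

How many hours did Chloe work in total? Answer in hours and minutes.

24 h 43 min

Mon: 10:06 AM–10:04 PM = 11 h 58 min
Tue: 10:28 AM–8:12 PM = 9 h 44 min; less 15 min break → 9 h 29 min
Wed: 7:18 AM–11:19 AM = 4 h 1 min; less 45 min break → 3 h 16 min
Total: 11 h 58 min + 9 h 29 min + 3 h 16 min = 24 h 43 min.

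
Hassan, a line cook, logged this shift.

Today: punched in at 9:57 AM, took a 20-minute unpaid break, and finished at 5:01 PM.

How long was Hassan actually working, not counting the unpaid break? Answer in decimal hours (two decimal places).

6.73 hours

Today: 9:57 AM–5:01 PM = 7 h 4 min; less 20 min break → 6 h 44 min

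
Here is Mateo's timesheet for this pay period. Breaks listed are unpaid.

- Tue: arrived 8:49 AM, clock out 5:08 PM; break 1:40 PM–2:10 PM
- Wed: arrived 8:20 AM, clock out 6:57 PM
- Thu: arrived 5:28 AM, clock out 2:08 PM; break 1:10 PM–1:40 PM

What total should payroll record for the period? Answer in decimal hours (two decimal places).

Tue: 8:49 AM–5:08 PM = 8 h 19 min; less 30 min break → 7 h 49 min
Wed: 8:20 AM–6:57 PM = 10 h 37 min
Thu: 5:28 AM–2:08 PM = 8 h 40 min; less 30 min break → 8 h 10 min
Total: 7 h 49 min + 10 h 37 min + 8 h 10 min = 26 h 36 min.

26.60 hours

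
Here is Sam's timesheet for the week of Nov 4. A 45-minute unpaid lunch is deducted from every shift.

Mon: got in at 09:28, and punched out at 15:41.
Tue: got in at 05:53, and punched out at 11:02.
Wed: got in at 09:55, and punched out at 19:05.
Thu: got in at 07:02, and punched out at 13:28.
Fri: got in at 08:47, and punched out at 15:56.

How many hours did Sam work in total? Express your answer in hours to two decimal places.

Mon: 09:28–15:41 = 6 h 13 min; less 45 min break → 5 h 28 min
Tue: 05:53–11:02 = 5 h 9 min; less 45 min break → 4 h 24 min
Wed: 09:55–19:05 = 9 h 10 min; less 45 min break → 8 h 25 min
Thu: 07:02–13:28 = 6 h 26 min; less 45 min break → 5 h 41 min
Fri: 08:47–15:56 = 7 h 9 min; less 45 min break → 6 h 24 min
Total: 5 h 28 min + 4 h 24 min + 8 h 25 min + 5 h 41 min + 6 h 24 min = 30 h 22 min.

30.37 hours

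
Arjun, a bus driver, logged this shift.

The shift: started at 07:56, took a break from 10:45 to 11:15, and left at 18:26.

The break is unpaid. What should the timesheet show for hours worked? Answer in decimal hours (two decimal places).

The shift: 07:56–18:26 = 10 h 30 min; less 30 min break → 10 h 0 min

10.00 hours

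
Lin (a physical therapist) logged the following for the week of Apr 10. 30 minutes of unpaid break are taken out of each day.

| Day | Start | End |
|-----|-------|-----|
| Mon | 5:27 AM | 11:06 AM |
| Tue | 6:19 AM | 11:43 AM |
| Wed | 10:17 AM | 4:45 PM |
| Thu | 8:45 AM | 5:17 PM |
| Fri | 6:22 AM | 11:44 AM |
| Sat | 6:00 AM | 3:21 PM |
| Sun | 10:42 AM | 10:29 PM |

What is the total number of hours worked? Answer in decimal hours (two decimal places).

Mon: 5:27 AM–11:06 AM = 5 h 39 min; less 30 min break → 5 h 9 min
Tue: 6:19 AM–11:43 AM = 5 h 24 min; less 30 min break → 4 h 54 min
Wed: 10:17 AM–4:45 PM = 6 h 28 min; less 30 min break → 5 h 58 min
Thu: 8:45 AM–5:17 PM = 8 h 32 min; less 30 min break → 8 h 2 min
Fri: 6:22 AM–11:44 AM = 5 h 22 min; less 30 min break → 4 h 52 min
Sat: 6:00 AM–3:21 PM = 9 h 21 min; less 30 min break → 8 h 51 min
Sun: 10:42 AM–10:29 PM = 11 h 47 min; less 30 min break → 11 h 17 min
Total: 5 h 9 min + 4 h 54 min + 5 h 58 min + 8 h 2 min + 4 h 52 min + 8 h 51 min + 11 h 17 min = 49 h 3 min.

49.05 hours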